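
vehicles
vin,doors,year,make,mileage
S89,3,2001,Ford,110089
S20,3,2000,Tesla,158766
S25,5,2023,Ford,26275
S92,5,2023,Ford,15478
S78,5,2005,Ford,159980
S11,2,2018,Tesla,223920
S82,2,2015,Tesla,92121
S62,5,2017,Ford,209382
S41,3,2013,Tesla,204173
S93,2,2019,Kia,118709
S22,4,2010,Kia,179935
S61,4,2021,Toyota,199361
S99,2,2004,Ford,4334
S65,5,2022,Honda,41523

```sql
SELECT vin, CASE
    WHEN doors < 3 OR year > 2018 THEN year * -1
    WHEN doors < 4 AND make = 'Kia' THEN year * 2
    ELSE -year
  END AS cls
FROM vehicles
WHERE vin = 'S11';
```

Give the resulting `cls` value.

-2018

vin = S11: doors=2, year=2018, make=Tesla, mileage=223920.
doors < 3 OR year > 2018 → true → -2018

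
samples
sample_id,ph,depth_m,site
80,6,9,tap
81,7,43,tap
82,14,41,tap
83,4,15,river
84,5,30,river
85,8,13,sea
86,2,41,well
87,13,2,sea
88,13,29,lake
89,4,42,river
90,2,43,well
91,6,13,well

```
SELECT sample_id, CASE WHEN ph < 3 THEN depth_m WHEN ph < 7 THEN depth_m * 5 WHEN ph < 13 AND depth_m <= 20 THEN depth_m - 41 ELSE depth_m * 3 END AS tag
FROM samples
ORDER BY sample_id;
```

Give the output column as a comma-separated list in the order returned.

45, 129, 123, 75, 150, -28, 41, 6, 87, 210, 43, 65

sample_id=80: ph < 7 → 45
sample_id=81: ELSE → 129
sample_id=82: ELSE → 123
sample_id=83: ph < 7 → 75
sample_id=84: ph < 7 → 150
sample_id=85: ph < 13 AND depth_m <= 20 → -28
sample_id=86: ph < 3 → 41
sample_id=87: ELSE → 6
sample_id=88: ELSE → 87
sample_id=89: ph < 7 → 210
sample_id=90: ph < 3 → 43
sample_id=91: ph < 7 → 65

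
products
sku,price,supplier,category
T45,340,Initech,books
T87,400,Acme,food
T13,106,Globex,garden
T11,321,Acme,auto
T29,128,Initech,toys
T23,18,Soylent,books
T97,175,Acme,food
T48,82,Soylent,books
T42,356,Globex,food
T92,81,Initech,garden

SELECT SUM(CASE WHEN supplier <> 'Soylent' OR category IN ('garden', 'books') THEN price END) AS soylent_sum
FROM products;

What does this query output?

2007

sku=T45: ✓ → 340
sku=T87: ✓ → 400
sku=T13: ✓ → 106
sku=T11: ✓ → 321
sku=T29: ✓ → 128
sku=T23: ✓ → 18
sku=T97: ✓ → 175
sku=T48: ✓ → 82
sku=T42: ✓ → 356
sku=T92: ✓ → 81
soylent_sum = 340 + 400 + 106 + 321 + 128 + 18 + 175 + 82 + 356 + 81 = 2007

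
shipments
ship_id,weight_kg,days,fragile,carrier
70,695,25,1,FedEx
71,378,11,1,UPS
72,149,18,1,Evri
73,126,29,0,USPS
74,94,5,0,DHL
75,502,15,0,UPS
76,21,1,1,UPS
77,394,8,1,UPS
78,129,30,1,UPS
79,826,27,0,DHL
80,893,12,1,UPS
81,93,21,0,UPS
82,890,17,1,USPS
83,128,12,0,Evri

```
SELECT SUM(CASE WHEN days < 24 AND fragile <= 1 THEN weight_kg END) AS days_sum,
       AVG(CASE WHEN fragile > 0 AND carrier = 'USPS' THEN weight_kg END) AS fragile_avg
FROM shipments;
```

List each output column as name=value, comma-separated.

days_sum=3542, fragile_avg=890

[days_sum: days < 24 AND fragile <= 1]
ship_id=70: ✗
ship_id=71: ✓ → 378
ship_id=72: ✓ → 149
ship_id=73: ✗
ship_id=74: ✓ → 94
ship_id=75: ✓ → 502
ship_id=76: ✓ → 21
ship_id=77: ✓ → 394
ship_id=78: ✗
ship_id=79: ✗
ship_id=80: ✓ → 893
ship_id=81: ✓ → 93
ship_id=82: ✓ → 890
ship_id=83: ✓ → 128
days_sum = 378 + 149 + 94 + 502 + 21 + 394 + 893 + 93 + 890 + 128 = 3542
—
[fragile_avg: fragile > 0 AND carrier = 'USPS']
ship_id=70: ✗
ship_id=71: ✗
ship_id=72: ✗
ship_id=73: ✗
ship_id=74: ✗
ship_id=75: ✗
ship_id=76: ✗
ship_id=77: ✗
ship_id=78: ✗
ship_id=79: ✗
ship_id=80: ✗
ship_id=81: ✗
ship_id=82: ✓ → 890
ship_id=83: ✗
fragile_avg = 890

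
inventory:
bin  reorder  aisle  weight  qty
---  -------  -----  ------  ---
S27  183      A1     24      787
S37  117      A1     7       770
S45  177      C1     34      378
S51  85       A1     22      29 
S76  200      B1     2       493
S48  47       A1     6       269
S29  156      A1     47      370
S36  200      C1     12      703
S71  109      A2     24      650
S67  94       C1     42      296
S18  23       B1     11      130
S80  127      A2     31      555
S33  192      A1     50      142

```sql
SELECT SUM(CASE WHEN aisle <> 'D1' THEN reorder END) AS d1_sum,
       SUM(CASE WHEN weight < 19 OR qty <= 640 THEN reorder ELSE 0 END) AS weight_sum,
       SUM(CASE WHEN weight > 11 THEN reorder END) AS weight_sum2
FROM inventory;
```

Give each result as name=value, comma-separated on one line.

d1_sum=1710, weight_sum=1418, weight_sum2=1323

[d1_sum: aisle <> 'D1']
bin=S27: ✓ → 183
bin=S37: ✓ → 117
bin=S45: ✓ → 177
bin=S51: ✓ → 85
bin=S76: ✓ → 200
bin=S48: ✓ → 47
bin=S29: ✓ → 156
bin=S36: ✓ → 200
bin=S71: ✓ → 109
bin=S67: ✓ → 94
bin=S18: ✓ → 23
bin=S80: ✓ → 127
bin=S33: ✓ → 192
d1_sum = 183 + 117 + 177 + 85 + 200 + 47 + 156 + 200 + 109 + 94 + 23 + 127 + 192 = 1710
—
[weight_sum: weight < 19 OR qty <= 640]
bin=S27: ✗
bin=S37: ✓ → 117
bin=S45: ✓ → 177
bin=S51: ✓ → 85
bin=S76: ✓ → 200
bin=S48: ✓ → 47
bin=S29: ✓ → 156
bin=S36: ✓ → 200
bin=S71: ✗
bin=S67: ✓ → 94
bin=S18: ✓ → 23
bin=S80: ✓ → 127
bin=S33: ✓ → 192
weight_sum = 117 + 177 + 85 + 200 + 47 + 156 + 200 + 94 + 23 + 127 + 192 = 1418
—
[weight_sum2: weight > 11]
bin=S27: ✓ → 183
bin=S37: ✗
bin=S45: ✓ → 177
bin=S51: ✓ → 85
bin=S76: ✗
bin=S48: ✗
bin=S29: ✓ → 156
bin=S36: ✓ → 200
bin=S71: ✓ → 109
bin=S67: ✓ → 94
bin=S18: ✗
bin=S80: ✓ → 127
bin=S33: ✓ → 192
weight_sum2 = 183 + 177 + 85 + 156 + 200 + 109 + 94 + 127 + 192 = 1323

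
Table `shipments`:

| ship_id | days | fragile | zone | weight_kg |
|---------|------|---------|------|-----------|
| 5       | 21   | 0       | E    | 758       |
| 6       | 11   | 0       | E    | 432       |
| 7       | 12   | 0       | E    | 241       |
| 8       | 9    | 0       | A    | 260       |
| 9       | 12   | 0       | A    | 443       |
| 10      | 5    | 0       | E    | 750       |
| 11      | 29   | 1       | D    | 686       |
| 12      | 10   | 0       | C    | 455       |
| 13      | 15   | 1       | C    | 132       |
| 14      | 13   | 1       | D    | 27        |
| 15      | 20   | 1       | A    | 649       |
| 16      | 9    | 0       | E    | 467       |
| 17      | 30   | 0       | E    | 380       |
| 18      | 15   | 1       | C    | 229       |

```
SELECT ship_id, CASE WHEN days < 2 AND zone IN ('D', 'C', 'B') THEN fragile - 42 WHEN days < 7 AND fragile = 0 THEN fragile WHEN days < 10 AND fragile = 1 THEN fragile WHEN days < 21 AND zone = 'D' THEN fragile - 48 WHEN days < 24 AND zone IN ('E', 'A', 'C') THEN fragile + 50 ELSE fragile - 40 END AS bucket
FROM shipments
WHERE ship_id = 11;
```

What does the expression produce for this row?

ship_id = 11: days=29, fragile=1, zone=D, weight_kg=686.
days < 2 AND zone IN ('D', 'C', 'B') → false
days < 7 AND fragile = 0 → false
days < 10 AND fragile = 1 → false
days < 21 AND zone = 'D' → false
days < 24 AND zone IN ('E', 'A', 'C') → false
No prior WHEN matched → ELSE → -39

-39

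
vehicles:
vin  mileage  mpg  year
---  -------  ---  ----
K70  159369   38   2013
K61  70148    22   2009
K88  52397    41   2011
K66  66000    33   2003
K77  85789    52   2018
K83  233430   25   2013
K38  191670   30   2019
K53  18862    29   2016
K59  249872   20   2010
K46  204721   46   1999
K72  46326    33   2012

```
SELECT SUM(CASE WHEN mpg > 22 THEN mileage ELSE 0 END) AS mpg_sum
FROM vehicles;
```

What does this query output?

vin=K70: ✓ → 159369
vin=K61: ✗
vin=K88: ✓ → 52397
vin=K66: ✓ → 66000
vin=K77: ✓ → 85789
vin=K83: ✓ → 233430
vin=K38: ✓ → 191670
vin=K53: ✓ → 18862
vin=K59: ✗
vin=K46: ✓ → 204721
vin=K72: ✓ → 46326
mpg_sum = 159369 + 52397 + 66000 + 85789 + 233430 + 191670 + 18862 + 204721 + 46326 = 1058564

1058564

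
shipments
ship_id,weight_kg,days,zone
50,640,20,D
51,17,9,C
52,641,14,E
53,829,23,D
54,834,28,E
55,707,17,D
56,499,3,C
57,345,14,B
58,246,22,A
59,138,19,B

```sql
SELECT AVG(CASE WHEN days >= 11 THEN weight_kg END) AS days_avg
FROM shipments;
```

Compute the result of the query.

ship_id=50: ✓ → 640
ship_id=51: ✗
ship_id=52: ✓ → 641
ship_id=53: ✓ → 829
ship_id=54: ✓ → 834
ship_id=55: ✓ → 707
ship_id=56: ✗
ship_id=57: ✓ → 345
ship_id=58: ✓ → 246
ship_id=59: ✓ → 138
days_avg = (640 + 641 + 829 + 834 + 707 + 345 + 246 + 138) / 8 = 547.5

547.5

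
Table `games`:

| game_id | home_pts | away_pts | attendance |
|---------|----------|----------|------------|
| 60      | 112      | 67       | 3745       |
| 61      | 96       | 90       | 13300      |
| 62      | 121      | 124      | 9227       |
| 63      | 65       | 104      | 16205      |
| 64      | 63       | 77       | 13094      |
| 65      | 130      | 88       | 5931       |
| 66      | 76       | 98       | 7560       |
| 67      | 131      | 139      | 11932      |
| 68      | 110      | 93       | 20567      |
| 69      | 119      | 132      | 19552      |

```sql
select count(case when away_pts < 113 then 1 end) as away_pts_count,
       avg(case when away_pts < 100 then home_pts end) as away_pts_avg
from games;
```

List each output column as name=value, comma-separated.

[away_pts_count: away_pts < 113]
game_id=60: ✓ → 1
game_id=61: ✓ → 1
game_id=62: ✗
game_id=63: ✓ → 1
game_id=64: ✓ → 1
game_id=65: ✓ → 1
game_id=66: ✓ → 1
game_id=67: ✗
game_id=68: ✓ → 1
game_id=69: ✗
away_pts_count = COUNT(1, 1, 1, 1, 1, 1, 1) = 7
—
[away_pts_avg: away_pts < 100]
game_id=60: ✓ → 112
game_id=61: ✓ → 96
game_id=62: ✗
game_id=63: ✗
game_id=64: ✓ → 63
game_id=65: ✓ → 130
game_id=66: ✓ → 76
game_id=67: ✗
game_id=68: ✓ → 110
game_id=69: ✗
away_pts_avg = (112 + 96 + 63 + 130 + 76 + 110) / 6 = 97.8333333333

away_pts_count=7, away_pts_avg=97.8333333333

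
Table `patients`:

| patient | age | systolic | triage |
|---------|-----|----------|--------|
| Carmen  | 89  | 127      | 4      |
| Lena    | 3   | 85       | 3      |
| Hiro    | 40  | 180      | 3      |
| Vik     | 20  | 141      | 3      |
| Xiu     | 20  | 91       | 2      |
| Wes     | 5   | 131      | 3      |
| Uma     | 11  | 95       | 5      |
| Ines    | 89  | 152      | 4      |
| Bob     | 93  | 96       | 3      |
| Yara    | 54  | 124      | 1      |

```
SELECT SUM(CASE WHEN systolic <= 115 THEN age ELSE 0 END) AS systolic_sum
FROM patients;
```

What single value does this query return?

patient=Carmen: ✗
patient=Lena: ✓ → 3
patient=Hiro: ✗
patient=Vik: ✗
patient=Xiu: ✓ → 20
patient=Wes: ✗
patient=Uma: ✓ → 11
patient=Ines: ✗
patient=Bob: ✓ → 93
patient=Yara: ✗
systolic_sum = 3 + 20 + 11 + 93 = 127

127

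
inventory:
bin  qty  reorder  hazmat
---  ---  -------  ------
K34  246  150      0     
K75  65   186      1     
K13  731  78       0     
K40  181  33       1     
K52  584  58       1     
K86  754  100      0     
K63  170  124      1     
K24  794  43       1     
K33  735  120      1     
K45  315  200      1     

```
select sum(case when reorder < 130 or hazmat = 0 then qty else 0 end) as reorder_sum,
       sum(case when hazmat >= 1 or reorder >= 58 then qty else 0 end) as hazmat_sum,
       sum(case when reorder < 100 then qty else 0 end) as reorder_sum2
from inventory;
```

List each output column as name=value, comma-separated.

[reorder_sum: reorder < 130 or hazmat = 0]
bin=K34: ✓ → 246
bin=K75: ✗
bin=K13: ✓ → 731
bin=K40: ✓ → 181
bin=K52: ✓ → 584
bin=K86: ✓ → 754
bin=K63: ✓ → 170
bin=K24: ✓ → 794
bin=K33: ✓ → 735
bin=K45: ✗
reorder_sum = 246 + 731 + 181 + 584 + 754 + 170 + 794 + 735 = 4195
—
[hazmat_sum: hazmat >= 1 or reorder >= 58]
bin=K34: ✓ → 246
bin=K75: ✓ → 65
bin=K13: ✓ → 731
bin=K40: ✓ → 181
bin=K52: ✓ → 584
bin=K86: ✓ → 754
bin=K63: ✓ → 170
bin=K24: ✓ → 794
bin=K33: ✓ → 735
bin=K45: ✓ → 315
hazmat_sum = 246 + 65 + 731 + 181 + 584 + 754 + 170 + 794 + 735 + 315 = 4575
—
[reorder_sum2: reorder < 100]
bin=K34: ✗
bin=K75: ✗
bin=K13: ✓ → 731
bin=K40: ✓ → 181
bin=K52: ✓ → 584
bin=K86: ✗
bin=K63: ✗
bin=K24: ✓ → 794
bin=K33: ✗
bin=K45: ✗
reorder_sum2 = 731 + 181 + 584 + 794 = 2290

reorder_sum=4195, hazmat_sum=4575, reorder_sum2=2290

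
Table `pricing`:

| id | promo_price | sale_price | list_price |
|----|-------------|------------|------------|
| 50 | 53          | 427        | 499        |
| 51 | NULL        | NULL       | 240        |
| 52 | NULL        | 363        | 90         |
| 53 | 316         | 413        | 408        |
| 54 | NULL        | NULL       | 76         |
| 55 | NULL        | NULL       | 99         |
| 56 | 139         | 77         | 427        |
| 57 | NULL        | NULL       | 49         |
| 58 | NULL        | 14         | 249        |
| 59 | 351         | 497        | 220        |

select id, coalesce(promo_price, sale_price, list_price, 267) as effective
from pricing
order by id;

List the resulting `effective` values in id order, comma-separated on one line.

53, 240, 363, 316, 76, 99, 139, 49, 14, 351

id=50: promo_price=53 → 53
id=51: promo_price=NULL, sale_price=NULL, list_price=240 → 240
id=52: promo_price=NULL, sale_price=363 → 363
id=53: promo_price=316 → 316
id=54: promo_price=NULL, sale_price=NULL, list_price=76 → 76
id=55: promo_price=NULL, sale_price=NULL, list_price=99 → 99
id=56: promo_price=139 → 139
id=57: promo_price=NULL, sale_price=NULL, list_price=49 → 49
id=58: promo_price=NULL, sale_price=14 → 14
id=59: promo_price=351 → 351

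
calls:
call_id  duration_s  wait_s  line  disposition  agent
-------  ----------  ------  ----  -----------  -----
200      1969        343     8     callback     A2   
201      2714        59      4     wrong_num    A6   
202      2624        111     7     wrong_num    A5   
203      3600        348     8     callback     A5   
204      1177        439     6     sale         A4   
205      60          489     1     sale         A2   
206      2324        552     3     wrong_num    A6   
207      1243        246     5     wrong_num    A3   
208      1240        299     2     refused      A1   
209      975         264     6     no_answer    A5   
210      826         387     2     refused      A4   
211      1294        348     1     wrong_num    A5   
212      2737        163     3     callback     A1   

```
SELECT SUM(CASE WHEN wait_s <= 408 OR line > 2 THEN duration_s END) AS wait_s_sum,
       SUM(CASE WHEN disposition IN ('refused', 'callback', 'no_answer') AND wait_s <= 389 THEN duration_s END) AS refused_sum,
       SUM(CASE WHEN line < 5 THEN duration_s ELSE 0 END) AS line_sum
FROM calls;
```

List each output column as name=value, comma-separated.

wait_s_sum=22723, refused_sum=11347, line_sum=11195

[wait_s_sum: wait_s <= 408 OR line > 2]
call_id=200: ✓ → 1969
call_id=201: ✓ → 2714
call_id=202: ✓ → 2624
call_id=203: ✓ → 3600
call_id=204: ✓ → 1177
call_id=205: ✗
call_id=206: ✓ → 2324
call_id=207: ✓ → 1243
call_id=208: ✓ → 1240
call_id=209: ✓ → 975
call_id=210: ✓ → 826
call_id=211: ✓ → 1294
call_id=212: ✓ → 2737
wait_s_sum = 1969 + 2714 + 2624 + 3600 + 1177 + 2324 + 1243 + 1240 + 975 + 826 + 1294 + 2737 = 22723
—
[refused_sum: disposition IN ('refused', 'callback', 'no_answer') AND wait_s <= 389]
call_id=200: ✓ → 1969
call_id=201: ✗
call_id=202: ✗
call_id=203: ✓ → 3600
call_id=204: ✗
call_id=205: ✗
call_id=206: ✗
call_id=207: ✗
call_id=208: ✓ → 1240
call_id=209: ✓ → 975
call_id=210: ✓ → 826
call_id=211: ✗
call_id=212: ✓ → 2737
refused_sum = 1969 + 3600 + 1240 + 975 + 826 + 2737 = 11347
—
[line_sum: line < 5]
call_id=200: ✗
call_id=201: ✓ → 2714
call_id=202: ✗
call_id=203: ✗
call_id=204: ✗
call_id=205: ✓ → 60
call_id=206: ✓ → 2324
call_id=207: ✗
call_id=208: ✓ → 1240
call_id=209: ✗
call_id=210: ✓ → 826
call_id=211: ✓ → 1294
call_id=212: ✓ → 2737
line_sum = 2714 + 60 + 2324 + 1240 + 826 + 1294 + 2737 = 11195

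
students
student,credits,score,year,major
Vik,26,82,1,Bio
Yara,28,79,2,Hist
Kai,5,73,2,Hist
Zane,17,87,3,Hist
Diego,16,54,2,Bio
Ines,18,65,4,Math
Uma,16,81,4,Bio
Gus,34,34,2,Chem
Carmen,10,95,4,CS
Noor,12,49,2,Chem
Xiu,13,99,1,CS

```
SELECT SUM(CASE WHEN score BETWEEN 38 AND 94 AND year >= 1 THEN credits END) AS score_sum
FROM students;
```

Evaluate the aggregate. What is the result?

138

student=Vik: ✓ → 26
student=Yara: ✓ → 28
student=Kai: ✓ → 5
student=Zane: ✓ → 17
student=Diego: ✓ → 16
student=Ines: ✓ → 18
student=Uma: ✓ → 16
student=Gus: ✗
student=Carmen: ✗
student=Noor: ✓ → 12
student=Xiu: ✗
score_sum = 26 + 28 + 5 + 17 + 16 + 18 + 16 + 12 = 138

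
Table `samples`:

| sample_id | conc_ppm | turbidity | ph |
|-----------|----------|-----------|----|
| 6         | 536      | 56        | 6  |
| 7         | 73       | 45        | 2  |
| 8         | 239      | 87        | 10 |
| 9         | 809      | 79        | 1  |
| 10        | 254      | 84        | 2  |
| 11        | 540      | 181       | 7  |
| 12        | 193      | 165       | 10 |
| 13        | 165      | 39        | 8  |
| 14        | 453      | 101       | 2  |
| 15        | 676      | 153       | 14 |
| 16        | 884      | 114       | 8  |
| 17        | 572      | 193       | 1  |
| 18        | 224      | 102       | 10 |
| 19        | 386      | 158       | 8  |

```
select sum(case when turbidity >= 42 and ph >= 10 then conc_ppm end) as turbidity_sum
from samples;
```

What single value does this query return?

sample_id=6: ✗
sample_id=7: ✗
sample_id=8: ✓ → 239
sample_id=9: ✗
sample_id=10: ✗
sample_id=11: ✗
sample_id=12: ✓ → 193
sample_id=13: ✗
sample_id=14: ✗
sample_id=15: ✓ → 676
sample_id=16: ✗
sample_id=17: ✗
sample_id=18: ✓ → 224
sample_id=19: ✗
turbidity_sum = 239 + 193 + 676 + 224 = 1332

1332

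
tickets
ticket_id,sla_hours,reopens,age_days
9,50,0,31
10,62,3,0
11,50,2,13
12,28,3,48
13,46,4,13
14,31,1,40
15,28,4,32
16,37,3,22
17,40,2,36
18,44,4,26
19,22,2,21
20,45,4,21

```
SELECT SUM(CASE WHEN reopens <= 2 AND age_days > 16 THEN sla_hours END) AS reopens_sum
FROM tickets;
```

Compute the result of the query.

ticket_id=9: ✓ → 50
ticket_id=10: ✗
ticket_id=11: ✗
ticket_id=12: ✗
ticket_id=13: ✗
ticket_id=14: ✓ → 31
ticket_id=15: ✗
ticket_id=16: ✗
ticket_id=17: ✓ → 40
ticket_id=18: ✗
ticket_id=19: ✓ → 22
ticket_id=20: ✗
reopens_sum = 50 + 31 + 40 + 22 = 143

143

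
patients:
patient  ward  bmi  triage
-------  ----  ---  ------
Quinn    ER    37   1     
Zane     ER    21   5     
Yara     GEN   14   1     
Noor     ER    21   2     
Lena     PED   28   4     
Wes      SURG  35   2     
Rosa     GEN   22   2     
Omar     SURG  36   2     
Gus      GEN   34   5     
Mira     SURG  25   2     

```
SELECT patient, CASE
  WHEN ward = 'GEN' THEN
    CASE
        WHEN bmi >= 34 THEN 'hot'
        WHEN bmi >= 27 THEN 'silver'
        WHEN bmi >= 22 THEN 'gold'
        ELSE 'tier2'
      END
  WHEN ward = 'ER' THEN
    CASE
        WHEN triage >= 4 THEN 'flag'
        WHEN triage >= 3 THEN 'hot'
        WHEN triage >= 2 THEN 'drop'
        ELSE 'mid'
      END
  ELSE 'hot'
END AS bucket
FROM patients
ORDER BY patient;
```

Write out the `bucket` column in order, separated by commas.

hot, hot, hot, drop, hot, mid, gold, hot, tier2, flag

patient=Gus: ward='GEN' → inner[bmi >= 34] → hot
patient=Lena: ward='PED' → outer ELSE → hot
patient=Mira: ward='SURG' → outer ELSE → hot
patient=Noor: ward='ER' → inner[triage >= 2] → drop
patient=Omar: ward='SURG' → outer ELSE → hot
patient=Quinn: ward='ER' → inner[ELSE] → mid
patient=Rosa: ward='GEN' → inner[bmi >= 22] → gold
patient=Wes: ward='SURG' → outer ELSE → hot
patient=Yara: ward='GEN' → inner[ELSE] → tier2
patient=Zane: ward='ER' → inner[triage >= 4] → flag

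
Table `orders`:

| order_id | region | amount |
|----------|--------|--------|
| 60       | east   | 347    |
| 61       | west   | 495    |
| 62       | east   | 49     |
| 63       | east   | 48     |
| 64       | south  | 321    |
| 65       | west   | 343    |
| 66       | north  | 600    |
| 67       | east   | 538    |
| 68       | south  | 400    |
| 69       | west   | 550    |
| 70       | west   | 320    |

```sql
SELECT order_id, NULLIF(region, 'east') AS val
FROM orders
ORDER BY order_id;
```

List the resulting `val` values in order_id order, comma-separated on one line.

order_id=60: region=east vs east: equal → NULL
order_id=61: region=west vs east: differ → west
order_id=62: region=east vs east: equal → NULL
order_id=63: region=east vs east: equal → NULL
order_id=64: region=south vs east: differ → south
order_id=65: region=west vs east: differ → west
order_id=66: region=north vs east: differ → north
order_id=67: region=east vs east: equal → NULL
order_id=68: region=south vs east: differ → south
order_id=69: region=west vs east: differ → west
order_id=70: region=west vs east: differ → west

NULL, west, NULL, NULL, south, west, north, NULL, south, west, west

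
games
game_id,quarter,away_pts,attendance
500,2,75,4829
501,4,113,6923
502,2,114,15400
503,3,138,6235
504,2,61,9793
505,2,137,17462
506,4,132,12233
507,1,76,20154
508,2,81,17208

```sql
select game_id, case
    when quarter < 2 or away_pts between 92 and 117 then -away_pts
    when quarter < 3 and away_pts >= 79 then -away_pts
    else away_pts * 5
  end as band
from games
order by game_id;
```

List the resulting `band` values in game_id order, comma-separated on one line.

game_id=500: ELSE → 375
game_id=501: quarter < 2 or away_pts between 92 and 117 → -113
game_id=502: quarter < 2 or away_pts between 92 and 117 → -114
game_id=503: ELSE → 690
game_id=504: ELSE → 305
game_id=505: quarter < 3 and away_pts >= 79 → -137
game_id=506: ELSE → 660
game_id=507: quarter < 2 or away_pts between 92 and 117 → -76
game_id=508: quarter < 3 and away_pts >= 79 → -81

375, -113, -114, 690, 305, -137, 660, -76, -81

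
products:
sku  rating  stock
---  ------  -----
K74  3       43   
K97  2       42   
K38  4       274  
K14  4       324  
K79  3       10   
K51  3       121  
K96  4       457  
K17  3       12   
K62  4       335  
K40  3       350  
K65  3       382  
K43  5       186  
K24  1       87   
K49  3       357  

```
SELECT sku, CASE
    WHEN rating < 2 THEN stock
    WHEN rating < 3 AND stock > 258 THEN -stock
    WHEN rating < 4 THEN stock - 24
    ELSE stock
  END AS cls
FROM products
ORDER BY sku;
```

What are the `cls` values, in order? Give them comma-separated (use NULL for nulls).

sku=K14: ELSE → 324
sku=K17: rating < 4 → -12
sku=K24: rating < 2 → 87
sku=K38: ELSE → 274
sku=K40: rating < 4 → 326
sku=K43: ELSE → 186
sku=K49: rating < 4 → 333
sku=K51: rating < 4 → 97
sku=K62: ELSE → 335
sku=K65: rating < 4 → 358
sku=K74: rating < 4 → 19
sku=K79: rating < 4 → -14
sku=K96: ELSE → 457
sku=K97: rating < 4 → 18

324, -12, 87, 274, 326, 186, 333, 97, 335, 358, 19, -14, 457, 18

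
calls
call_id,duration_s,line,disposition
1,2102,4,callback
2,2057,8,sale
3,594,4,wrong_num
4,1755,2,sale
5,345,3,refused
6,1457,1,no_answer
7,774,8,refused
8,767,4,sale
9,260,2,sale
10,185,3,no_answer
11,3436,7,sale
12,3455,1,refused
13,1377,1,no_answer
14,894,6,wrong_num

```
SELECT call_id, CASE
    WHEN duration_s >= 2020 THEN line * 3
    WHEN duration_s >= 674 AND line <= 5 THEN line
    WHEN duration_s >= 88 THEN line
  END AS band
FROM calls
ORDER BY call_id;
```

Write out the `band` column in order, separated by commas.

12, 24, 4, 2, 3, 1, 8, 4, 2, 3, 21, 3, 1, 6

call_id=1: duration_s >= 2020 → 12
call_id=2: duration_s >= 2020 → 24
call_id=3: duration_s >= 88 → 4
call_id=4: duration_s >= 674 AND line <= 5 → 2
call_id=5: duration_s >= 88 → 3
call_id=6: duration_s >= 674 AND line <= 5 → 1
call_id=7: duration_s >= 88 → 8
call_id=8: duration_s >= 674 AND line <= 5 → 4
call_id=9: duration_s >= 88 → 2
call_id=10: duration_s >= 88 → 3
call_id=11: duration_s >= 2020 → 21
call_id=12: duration_s >= 2020 → 3
call_id=13: duration_s >= 674 AND line <= 5 → 1
call_id=14: duration_s >= 88 → 6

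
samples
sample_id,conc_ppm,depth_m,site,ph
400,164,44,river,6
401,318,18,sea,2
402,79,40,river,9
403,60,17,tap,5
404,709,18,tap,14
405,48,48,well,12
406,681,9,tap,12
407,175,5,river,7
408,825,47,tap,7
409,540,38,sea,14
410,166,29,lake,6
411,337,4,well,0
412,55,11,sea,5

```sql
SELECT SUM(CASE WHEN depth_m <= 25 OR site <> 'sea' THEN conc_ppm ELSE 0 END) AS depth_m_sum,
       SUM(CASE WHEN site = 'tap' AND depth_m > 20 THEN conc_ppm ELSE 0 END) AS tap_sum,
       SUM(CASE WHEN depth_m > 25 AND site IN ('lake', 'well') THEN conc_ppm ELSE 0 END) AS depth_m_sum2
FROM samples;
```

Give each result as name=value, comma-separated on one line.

[depth_m_sum: depth_m <= 25 OR site <> 'sea']
sample_id=400: ✓ → 164
sample_id=401: ✓ → 318
sample_id=402: ✓ → 79
sample_id=403: ✓ → 60
sample_id=404: ✓ → 709
sample_id=405: ✓ → 48
sample_id=406: ✓ → 681
sample_id=407: ✓ → 175
sample_id=408: ✓ → 825
sample_id=409: ✗
sample_id=410: ✓ → 166
sample_id=411: ✓ → 337
sample_id=412: ✓ → 55
depth_m_sum = 164 + 318 + 79 + 60 + 709 + 48 + 681 + 175 + 825 + 166 + 337 + 55 = 3617
—
[tap_sum: site = 'tap' AND depth_m > 20]
sample_id=400: ✗
sample_id=401: ✗
sample_id=402: ✗
sample_id=403: ✗
sample_id=404: ✗
sample_id=405: ✗
sample_id=406: ✗
sample_id=407: ✗
sample_id=408: ✓ → 825
sample_id=409: ✗
sample_id=410: ✗
sample_id=411: ✗
sample_id=412: ✗
tap_sum = 825
—
[depth_m_sum2: depth_m > 25 AND site IN ('lake', 'well')]
sample_id=400: ✗
sample_id=401: ✗
sample_id=402: ✗
sample_id=403: ✗
sample_id=404: ✗
sample_id=405: ✓ → 48
sample_id=406: ✗
sample_id=407: ✗
sample_id=408: ✗
sample_id=409: ✗
sample_id=410: ✓ → 166
sample_id=411: ✗
sample_id=412: ✗
depth_m_sum2 = 48 + 166 = 214

depth_m_sum=3617, tap_sum=825, depth_m_sum2=214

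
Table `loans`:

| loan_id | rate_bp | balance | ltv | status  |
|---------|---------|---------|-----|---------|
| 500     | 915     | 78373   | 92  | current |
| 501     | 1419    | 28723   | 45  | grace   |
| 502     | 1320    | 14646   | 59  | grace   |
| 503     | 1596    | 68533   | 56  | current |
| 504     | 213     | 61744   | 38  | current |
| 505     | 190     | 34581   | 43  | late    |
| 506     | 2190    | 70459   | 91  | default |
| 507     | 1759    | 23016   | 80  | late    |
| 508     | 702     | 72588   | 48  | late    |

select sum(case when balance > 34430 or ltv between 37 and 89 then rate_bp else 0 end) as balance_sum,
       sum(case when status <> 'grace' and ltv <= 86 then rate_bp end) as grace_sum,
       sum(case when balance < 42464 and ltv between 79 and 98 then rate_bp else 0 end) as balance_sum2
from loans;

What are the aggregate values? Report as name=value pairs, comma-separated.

[balance_sum: balance > 34430 or ltv between 37 and 89]
loan_id=500: ✓ → 915
loan_id=501: ✓ → 1419
loan_id=502: ✓ → 1320
loan_id=503: ✓ → 1596
loan_id=504: ✓ → 213
loan_id=505: ✓ → 190
loan_id=506: ✓ → 2190
loan_id=507: ✓ → 1759
loan_id=508: ✓ → 702
balance_sum = 915 + 1419 + 1320 + 1596 + 213 + 190 + 2190 + 1759 + 702 = 10304
—
[grace_sum: status <> 'grace' and ltv <= 86]
loan_id=500: ✗
loan_id=501: ✗
loan_id=502: ✗
loan_id=503: ✓ → 1596
loan_id=504: ✓ → 213
loan_id=505: ✓ → 190
loan_id=506: ✗
loan_id=507: ✓ → 1759
loan_id=508: ✓ → 702
grace_sum = 1596 + 213 + 190 + 1759 + 702 = 4460
—
[balance_sum2: balance < 42464 and ltv between 79 and 98]
loan_id=500: ✗
loan_id=501: ✗
loan_id=502: ✗
loan_id=503: ✗
loan_id=504: ✗
loan_id=505: ✗
loan_id=506: ✗
loan_id=507: ✓ → 1759
loan_id=508: ✗
balance_sum2 = 1759

balance_sum=10304, grace_sum=4460, balance_sum2=1759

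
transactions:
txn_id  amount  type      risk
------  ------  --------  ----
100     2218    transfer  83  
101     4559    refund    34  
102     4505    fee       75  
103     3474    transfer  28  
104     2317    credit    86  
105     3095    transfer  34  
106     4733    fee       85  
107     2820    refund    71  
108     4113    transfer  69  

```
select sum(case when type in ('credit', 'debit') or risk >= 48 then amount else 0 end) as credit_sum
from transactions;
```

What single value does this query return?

20706

txn_id=100: ✓ → 2218
txn_id=101: ✗
txn_id=102: ✓ → 4505
txn_id=103: ✗
txn_id=104: ✓ → 2317
txn_id=105: ✗
txn_id=106: ✓ → 4733
txn_id=107: ✓ → 2820
txn_id=108: ✓ → 4113
credit_sum = 2218 + 4505 + 2317 + 4733 + 2820 + 4113 = 20706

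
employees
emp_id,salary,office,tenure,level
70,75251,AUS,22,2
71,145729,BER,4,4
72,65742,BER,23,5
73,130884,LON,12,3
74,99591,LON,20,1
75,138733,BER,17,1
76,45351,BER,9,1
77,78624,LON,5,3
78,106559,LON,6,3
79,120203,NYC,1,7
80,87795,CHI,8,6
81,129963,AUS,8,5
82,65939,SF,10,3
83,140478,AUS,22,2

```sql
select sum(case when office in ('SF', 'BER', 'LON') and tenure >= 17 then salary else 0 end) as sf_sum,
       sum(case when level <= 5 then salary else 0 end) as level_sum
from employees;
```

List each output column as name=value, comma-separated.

sf_sum=304066, level_sum=1222844

[sf_sum: office in ('SF', 'BER', 'LON') and tenure >= 17]
emp_id=70: ✗
emp_id=71: ✗
emp_id=72: ✓ → 65742
emp_id=73: ✗
emp_id=74: ✓ → 99591
emp_id=75: ✓ → 138733
emp_id=76: ✗
emp_id=77: ✗
emp_id=78: ✗
emp_id=79: ✗
emp_id=80: ✗
emp_id=81: ✗
emp_id=82: ✗
emp_id=83: ✗
sf_sum = 65742 + 99591 + 138733 = 304066
—
[level_sum: level <= 5]
emp_id=70: ✓ → 75251
emp_id=71: ✓ → 145729
emp_id=72: ✓ → 65742
emp_id=73: ✓ → 130884
emp_id=74: ✓ → 99591
emp_id=75: ✓ → 138733
emp_id=76: ✓ → 45351
emp_id=77: ✓ → 78624
emp_id=78: ✓ → 106559
emp_id=79: ✗
emp_id=80: ✗
emp_id=81: ✓ → 129963
emp_id=82: ✓ → 65939
emp_id=83: ✓ → 140478
level_sum = 75251 + 145729 + 65742 + 130884 + 99591 + 138733 + 45351 + 78624 + 106559 + 129963 + 65939 + 140478 = 1222844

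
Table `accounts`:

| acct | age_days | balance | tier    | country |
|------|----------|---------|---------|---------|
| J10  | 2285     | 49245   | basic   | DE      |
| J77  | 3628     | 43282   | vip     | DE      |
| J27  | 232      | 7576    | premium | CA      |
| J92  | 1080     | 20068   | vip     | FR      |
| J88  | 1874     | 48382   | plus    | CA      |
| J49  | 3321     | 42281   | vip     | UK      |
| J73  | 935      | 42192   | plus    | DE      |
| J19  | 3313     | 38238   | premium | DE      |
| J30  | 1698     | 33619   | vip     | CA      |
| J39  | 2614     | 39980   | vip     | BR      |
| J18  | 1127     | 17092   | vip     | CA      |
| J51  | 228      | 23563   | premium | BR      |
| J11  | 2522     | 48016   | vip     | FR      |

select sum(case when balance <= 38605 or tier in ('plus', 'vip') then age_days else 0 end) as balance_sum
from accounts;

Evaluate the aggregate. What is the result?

acct=J10: ✗
acct=J77: ✓ → 3628
acct=J27: ✓ → 232
acct=J92: ✓ → 1080
acct=J88: ✓ → 1874
acct=J49: ✓ → 3321
acct=J73: ✓ → 935
acct=J19: ✓ → 3313
acct=J30: ✓ → 1698
acct=J39: ✓ → 2614
acct=J18: ✓ → 1127
acct=J51: ✓ → 228
acct=J11: ✓ → 2522
balance_sum = 3628 + 232 + 1080 + 1874 + 3321 + 935 + 3313 + 1698 + 2614 + 1127 + 228 + 2522 = 22572

22572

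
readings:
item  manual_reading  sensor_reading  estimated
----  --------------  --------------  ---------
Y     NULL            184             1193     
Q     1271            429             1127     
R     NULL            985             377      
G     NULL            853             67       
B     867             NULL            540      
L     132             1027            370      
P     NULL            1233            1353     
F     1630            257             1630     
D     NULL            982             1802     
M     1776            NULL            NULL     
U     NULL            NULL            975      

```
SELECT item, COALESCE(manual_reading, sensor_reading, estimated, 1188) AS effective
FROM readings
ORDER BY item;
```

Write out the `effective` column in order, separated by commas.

item=B: manual_reading=867 → 867
item=D: manual_reading=NULL, sensor_reading=982 → 982
item=F: manual_reading=1630 → 1630
item=G: manual_reading=NULL, sensor_reading=853 → 853
item=L: manual_reading=132 → 132
item=M: manual_reading=1776 → 1776
item=P: manual_reading=NULL, sensor_reading=1233 → 1233
item=Q: manual_reading=1271 → 1271
item=R: manual_reading=NULL, sensor_reading=985 → 985
item=U: manual_reading=NULL, sensor_reading=NULL, estimated=975 → 975
item=Y: manual_reading=NULL, sensor_reading=184 → 184

867, 982, 1630, 853, 132, 1776, 1233, 1271, 985, 975, 184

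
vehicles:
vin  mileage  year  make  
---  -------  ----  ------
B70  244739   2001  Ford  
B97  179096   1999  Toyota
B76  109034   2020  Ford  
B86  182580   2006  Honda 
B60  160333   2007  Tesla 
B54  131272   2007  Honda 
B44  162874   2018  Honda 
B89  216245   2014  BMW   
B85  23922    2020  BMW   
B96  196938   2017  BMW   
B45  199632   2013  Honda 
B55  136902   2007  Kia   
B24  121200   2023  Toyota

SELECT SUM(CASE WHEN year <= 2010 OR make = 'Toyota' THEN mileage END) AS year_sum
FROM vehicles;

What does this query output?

vin=B70: ✓ → 244739
vin=B97: ✓ → 179096
vin=B76: ✗
vin=B86: ✓ → 182580
vin=B60: ✓ → 160333
vin=B54: ✓ → 131272
vin=B44: ✗
vin=B89: ✗
vin=B85: ✗
vin=B96: ✗
vin=B45: ✗
vin=B55: ✓ → 136902
vin=B24: ✓ → 121200
year_sum = 244739 + 179096 + 182580 + 160333 + 131272 + 136902 + 121200 = 1156122

1156122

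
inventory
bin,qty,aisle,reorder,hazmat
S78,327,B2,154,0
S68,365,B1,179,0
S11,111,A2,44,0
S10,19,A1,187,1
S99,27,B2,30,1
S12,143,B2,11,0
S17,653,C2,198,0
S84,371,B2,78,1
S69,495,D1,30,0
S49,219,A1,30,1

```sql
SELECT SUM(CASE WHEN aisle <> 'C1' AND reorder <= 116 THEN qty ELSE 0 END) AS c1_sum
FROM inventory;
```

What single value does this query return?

1366

bin=S78: ✗
bin=S68: ✗
bin=S11: ✓ → 111
bin=S10: ✗
bin=S99: ✓ → 27
bin=S12: ✓ → 143
bin=S17: ✗
bin=S84: ✓ → 371
bin=S69: ✓ → 495
bin=S49: ✓ → 219
c1_sum = 111 + 27 + 143 + 371 + 495 + 219 = 1366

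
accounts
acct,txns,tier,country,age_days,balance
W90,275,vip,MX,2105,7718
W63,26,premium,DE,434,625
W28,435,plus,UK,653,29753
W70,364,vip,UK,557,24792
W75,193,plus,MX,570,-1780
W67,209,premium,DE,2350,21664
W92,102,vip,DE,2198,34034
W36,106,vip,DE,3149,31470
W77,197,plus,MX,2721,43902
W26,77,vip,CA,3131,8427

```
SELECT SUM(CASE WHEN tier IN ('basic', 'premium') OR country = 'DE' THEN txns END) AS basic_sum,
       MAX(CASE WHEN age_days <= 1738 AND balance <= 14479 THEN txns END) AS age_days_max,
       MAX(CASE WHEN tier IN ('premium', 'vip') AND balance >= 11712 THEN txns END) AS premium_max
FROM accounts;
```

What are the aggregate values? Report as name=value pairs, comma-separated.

basic_sum=443, age_days_max=193, premium_max=364

[basic_sum: tier IN ('basic', 'premium') OR country = 'DE']
acct=W90: ✗
acct=W63: ✓ → 26
acct=W28: ✗
acct=W70: ✗
acct=W75: ✗
acct=W67: ✓ → 209
acct=W92: ✓ → 102
acct=W36: ✓ → 106
acct=W77: ✗
acct=W26: ✗
basic_sum = 26 + 209 + 102 + 106 = 443
—
[age_days_max: age_days <= 1738 AND balance <= 14479]
acct=W90: ✗
acct=W63: ✓ → 26
acct=W28: ✗
acct=W70: ✗
acct=W75: ✓ → 193
acct=W67: ✗
acct=W92: ✗
acct=W36: ✗
acct=W77: ✗
acct=W26: ✗
age_days_max = MAX(26, 193) = 193
—
[premium_max: tier IN ('premium', 'vip') AND balance >= 11712]
acct=W90: ✗
acct=W63: ✗
acct=W28: ✗
acct=W70: ✓ → 364
acct=W75: ✗
acct=W67: ✓ → 209
acct=W92: ✓ → 102
acct=W36: ✓ → 106
acct=W77: ✗
acct=W26: ✗
premium_max = MAX(364, 209, 102, 106) = 364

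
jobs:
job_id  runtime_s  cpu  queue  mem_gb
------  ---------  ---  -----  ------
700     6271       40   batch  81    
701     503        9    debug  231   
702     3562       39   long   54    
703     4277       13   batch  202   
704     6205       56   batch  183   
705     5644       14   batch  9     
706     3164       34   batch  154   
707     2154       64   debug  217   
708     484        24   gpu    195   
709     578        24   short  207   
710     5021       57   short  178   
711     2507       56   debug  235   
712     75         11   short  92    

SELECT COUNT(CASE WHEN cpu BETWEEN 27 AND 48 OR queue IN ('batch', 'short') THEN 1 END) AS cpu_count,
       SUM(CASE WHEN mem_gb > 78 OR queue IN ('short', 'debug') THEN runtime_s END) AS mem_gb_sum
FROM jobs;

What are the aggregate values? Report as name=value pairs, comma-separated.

cpu_count=9, mem_gb_sum=31239

[cpu_count: cpu BETWEEN 27 AND 48 OR queue IN ('batch', 'short')]
job_id=700: ✓ → 1
job_id=701: ✗
job_id=702: ✓ → 1
job_id=703: ✓ → 1
job_id=704: ✓ → 1
job_id=705: ✓ → 1
job_id=706: ✓ → 1
job_id=707: ✗
job_id=708: ✗
job_id=709: ✓ → 1
job_id=710: ✓ → 1
job_id=711: ✗
job_id=712: ✓ → 1
cpu_count = COUNT(1, 1, 1, 1, 1, 1, 1, 1, 1) = 9
—
[mem_gb_sum: mem_gb > 78 OR queue IN ('short', 'debug')]
job_id=700: ✓ → 6271
job_id=701: ✓ → 503
job_id=702: ✗
job_id=703: ✓ → 4277
job_id=704: ✓ → 6205
job_id=705: ✗
job_id=706: ✓ → 3164
job_id=707: ✓ → 2154
job_id=708: ✓ → 484
job_id=709: ✓ → 578
job_id=710: ✓ → 5021
job_id=711: ✓ → 2507
job_id=712: ✓ → 75
mem_gb_sum = 6271 + 503 + 4277 + 6205 + 3164 + 2154 + 484 + 578 + 5021 + 2507 + 75 = 31239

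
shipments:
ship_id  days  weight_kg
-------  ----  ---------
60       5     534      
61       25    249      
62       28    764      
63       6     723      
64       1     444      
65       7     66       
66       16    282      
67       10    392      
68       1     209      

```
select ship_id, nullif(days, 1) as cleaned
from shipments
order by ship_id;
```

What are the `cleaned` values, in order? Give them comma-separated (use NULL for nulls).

ship_id=60: days=5 vs 1: differ → 5
ship_id=61: days=25 vs 1: differ → 25
ship_id=62: days=28 vs 1: differ → 28
ship_id=63: days=6 vs 1: differ → 6
ship_id=64: days=1 vs 1: equal → NULL
ship_id=65: days=7 vs 1: differ → 7
ship_id=66: days=16 vs 1: differ → 16
ship_id=67: days=10 vs 1: differ → 10
ship_id=68: days=1 vs 1: equal → NULL

5, 25, 28, 6, NULL, 7, 16, 10, NULL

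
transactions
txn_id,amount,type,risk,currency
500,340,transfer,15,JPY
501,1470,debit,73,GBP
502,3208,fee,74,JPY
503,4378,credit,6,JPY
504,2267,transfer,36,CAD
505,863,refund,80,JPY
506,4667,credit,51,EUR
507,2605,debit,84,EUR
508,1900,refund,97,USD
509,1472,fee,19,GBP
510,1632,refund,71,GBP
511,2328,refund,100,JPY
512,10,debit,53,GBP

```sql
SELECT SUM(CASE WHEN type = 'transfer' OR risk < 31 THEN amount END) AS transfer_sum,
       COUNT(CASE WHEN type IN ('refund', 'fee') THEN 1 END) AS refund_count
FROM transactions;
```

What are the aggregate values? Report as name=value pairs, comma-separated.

[transfer_sum: type = 'transfer' OR risk < 31]
txn_id=500: ✓ → 340
txn_id=501: ✗
txn_id=502: ✗
txn_id=503: ✓ → 4378
txn_id=504: ✓ → 2267
txn_id=505: ✗
txn_id=506: ✗
txn_id=507: ✗
txn_id=508: ✗
txn_id=509: ✓ → 1472
txn_id=510: ✗
txn_id=511: ✗
txn_id=512: ✗
transfer_sum = 340 + 4378 + 2267 + 1472 = 8457
—
[refund_count: type IN ('refund', 'fee')]
txn_id=500: ✗
txn_id=501: ✗
txn_id=502: ✓ → 1
txn_id=503: ✗
txn_id=504: ✗
txn_id=505: ✓ → 1
txn_id=506: ✗
txn_id=507: ✗
txn_id=508: ✓ → 1
txn_id=509: ✓ → 1
txn_id=510: ✓ → 1
txn_id=511: ✓ → 1
txn_id=512: ✗
refund_count = COUNT(1, 1, 1, 1, 1, 1) = 6

transfer_sum=8457, refund_count=6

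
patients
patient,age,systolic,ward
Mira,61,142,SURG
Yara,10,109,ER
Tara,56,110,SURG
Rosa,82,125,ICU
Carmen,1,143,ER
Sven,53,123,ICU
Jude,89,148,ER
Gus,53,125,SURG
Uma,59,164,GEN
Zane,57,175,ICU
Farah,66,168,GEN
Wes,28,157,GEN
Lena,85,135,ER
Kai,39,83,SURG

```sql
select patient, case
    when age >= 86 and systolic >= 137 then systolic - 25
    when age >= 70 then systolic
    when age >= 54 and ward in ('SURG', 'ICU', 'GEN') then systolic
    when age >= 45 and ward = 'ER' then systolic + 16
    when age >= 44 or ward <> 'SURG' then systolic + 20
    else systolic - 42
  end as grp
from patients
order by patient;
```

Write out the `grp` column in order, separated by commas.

163, 168, 145, 123, 41, 135, 142, 125, 143, 110, 164, 177, 129, 175

patient=Carmen: age >= 44 or ward <> 'SURG' → 163
patient=Farah: age >= 54 and ward in ('SURG', 'ICU', 'GEN') → 168
patient=Gus: age >= 44 or ward <> 'SURG' → 145
patient=Jude: age >= 86 and systolic >= 137 → 123
patient=Kai: ELSE → 41
patient=Lena: age >= 70 → 135
patient=Mira: age >= 54 and ward in ('SURG', 'ICU', 'GEN') → 142
patient=Rosa: age >= 70 → 125
patient=Sven: age >= 44 or ward <> 'SURG' → 143
patient=Tara: age >= 54 and ward in ('SURG', 'ICU', 'GEN') → 110
patient=Uma: age >= 54 and ward in ('SURG', 'ICU', 'GEN') → 164
patient=Wes: age >= 44 or ward <> 'SURG' → 177
patient=Yara: age >= 44 or ward <> 'SURG' → 129
patient=Zane: age >= 54 and ward in ('SURG', 'ICU', 'GEN') → 175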